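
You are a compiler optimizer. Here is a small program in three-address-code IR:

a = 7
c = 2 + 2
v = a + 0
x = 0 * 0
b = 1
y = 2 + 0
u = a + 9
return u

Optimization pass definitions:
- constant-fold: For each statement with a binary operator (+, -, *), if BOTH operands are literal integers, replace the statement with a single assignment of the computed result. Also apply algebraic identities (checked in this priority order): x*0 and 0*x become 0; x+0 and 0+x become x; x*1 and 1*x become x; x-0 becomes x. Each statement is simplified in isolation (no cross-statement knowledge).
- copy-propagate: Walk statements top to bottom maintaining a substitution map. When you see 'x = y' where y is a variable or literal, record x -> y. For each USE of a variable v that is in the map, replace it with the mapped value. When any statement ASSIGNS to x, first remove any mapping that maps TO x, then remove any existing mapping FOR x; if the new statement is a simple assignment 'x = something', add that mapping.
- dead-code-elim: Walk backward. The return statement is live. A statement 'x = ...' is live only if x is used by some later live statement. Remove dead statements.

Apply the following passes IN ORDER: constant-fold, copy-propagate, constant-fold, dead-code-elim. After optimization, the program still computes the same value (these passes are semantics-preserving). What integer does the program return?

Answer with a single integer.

Initial IR:
  a = 7
  c = 2 + 2
  v = a + 0
  x = 0 * 0
  b = 1
  y = 2 + 0
  u = a + 9
  return u
After constant-fold (8 stmts):
  a = 7
  c = 4
  v = a
  x = 0
  b = 1
  y = 2
  u = a + 9
  return u
After copy-propagate (8 stmts):
  a = 7
  c = 4
  v = 7
  x = 0
  b = 1
  y = 2
  u = 7 + 9
  return u
After constant-fold (8 stmts):
  a = 7
  c = 4
  v = 7
  x = 0
  b = 1
  y = 2
  u = 16
  return u
After dead-code-elim (2 stmts):
  u = 16
  return u
Evaluate:
  a = 7  =>  a = 7
  c = 2 + 2  =>  c = 4
  v = a + 0  =>  v = 7
  x = 0 * 0  =>  x = 0
  b = 1  =>  b = 1
  y = 2 + 0  =>  y = 2
  u = a + 9  =>  u = 16
  return u = 16

Answer: 16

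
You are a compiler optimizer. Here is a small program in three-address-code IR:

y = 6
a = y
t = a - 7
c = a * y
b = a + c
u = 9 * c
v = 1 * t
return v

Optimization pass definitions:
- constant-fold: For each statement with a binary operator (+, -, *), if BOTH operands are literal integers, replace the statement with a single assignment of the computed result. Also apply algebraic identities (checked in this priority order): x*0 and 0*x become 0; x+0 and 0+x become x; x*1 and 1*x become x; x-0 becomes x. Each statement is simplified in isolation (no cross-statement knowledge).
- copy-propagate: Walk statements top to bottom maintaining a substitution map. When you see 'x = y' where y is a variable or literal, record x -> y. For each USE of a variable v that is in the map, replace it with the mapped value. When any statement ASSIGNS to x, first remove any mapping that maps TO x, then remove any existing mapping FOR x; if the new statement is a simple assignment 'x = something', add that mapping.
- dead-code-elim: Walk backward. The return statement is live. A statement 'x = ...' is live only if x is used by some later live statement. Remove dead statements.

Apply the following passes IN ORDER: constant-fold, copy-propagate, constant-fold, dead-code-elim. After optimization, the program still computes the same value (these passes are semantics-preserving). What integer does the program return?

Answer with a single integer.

Initial IR:
  y = 6
  a = y
  t = a - 7
  c = a * y
  b = a + c
  u = 9 * c
  v = 1 * t
  return v
After constant-fold (8 stmts):
  y = 6
  a = y
  t = a - 7
  c = a * y
  b = a + c
  u = 9 * c
  v = t
  return v
After copy-propagate (8 stmts):
  y = 6
  a = 6
  t = 6 - 7
  c = 6 * 6
  b = 6 + c
  u = 9 * c
  v = t
  return t
After constant-fold (8 stmts):
  y = 6
  a = 6
  t = -1
  c = 36
  b = 6 + c
  u = 9 * c
  v = t
  return t
After dead-code-elim (2 stmts):
  t = -1
  return t
Evaluate:
  y = 6  =>  y = 6
  a = y  =>  a = 6
  t = a - 7  =>  t = -1
  c = a * y  =>  c = 36
  b = a + c  =>  b = 42
  u = 9 * c  =>  u = 324
  v = 1 * t  =>  v = -1
  return v = -1

Answer: -1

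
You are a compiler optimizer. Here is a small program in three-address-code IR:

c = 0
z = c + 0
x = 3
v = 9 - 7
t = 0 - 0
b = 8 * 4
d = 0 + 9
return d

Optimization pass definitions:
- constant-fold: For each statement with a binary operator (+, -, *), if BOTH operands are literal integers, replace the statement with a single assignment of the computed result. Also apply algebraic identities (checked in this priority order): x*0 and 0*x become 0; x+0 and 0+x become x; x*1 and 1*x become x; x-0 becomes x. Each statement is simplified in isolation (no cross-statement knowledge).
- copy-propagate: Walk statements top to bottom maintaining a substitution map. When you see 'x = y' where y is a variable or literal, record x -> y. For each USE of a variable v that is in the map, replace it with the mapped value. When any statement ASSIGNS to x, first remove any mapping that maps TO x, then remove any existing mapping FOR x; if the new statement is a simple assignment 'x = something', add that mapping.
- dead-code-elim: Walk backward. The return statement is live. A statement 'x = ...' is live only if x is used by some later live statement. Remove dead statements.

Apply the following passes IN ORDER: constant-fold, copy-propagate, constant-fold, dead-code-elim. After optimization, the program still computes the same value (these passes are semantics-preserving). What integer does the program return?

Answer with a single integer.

Answer: 9

Derivation:
Initial IR:
  c = 0
  z = c + 0
  x = 3
  v = 9 - 7
  t = 0 - 0
  b = 8 * 4
  d = 0 + 9
  return d
After constant-fold (8 stmts):
  c = 0
  z = c
  x = 3
  v = 2
  t = 0
  b = 32
  d = 9
  return d
After copy-propagate (8 stmts):
  c = 0
  z = 0
  x = 3
  v = 2
  t = 0
  b = 32
  d = 9
  return 9
After constant-fold (8 stmts):
  c = 0
  z = 0
  x = 3
  v = 2
  t = 0
  b = 32
  d = 9
  return 9
After dead-code-elim (1 stmts):
  return 9
Evaluate:
  c = 0  =>  c = 0
  z = c + 0  =>  z = 0
  x = 3  =>  x = 3
  v = 9 - 7  =>  v = 2
  t = 0 - 0  =>  t = 0
  b = 8 * 4  =>  b = 32
  d = 0 + 9  =>  d = 9
  return d = 9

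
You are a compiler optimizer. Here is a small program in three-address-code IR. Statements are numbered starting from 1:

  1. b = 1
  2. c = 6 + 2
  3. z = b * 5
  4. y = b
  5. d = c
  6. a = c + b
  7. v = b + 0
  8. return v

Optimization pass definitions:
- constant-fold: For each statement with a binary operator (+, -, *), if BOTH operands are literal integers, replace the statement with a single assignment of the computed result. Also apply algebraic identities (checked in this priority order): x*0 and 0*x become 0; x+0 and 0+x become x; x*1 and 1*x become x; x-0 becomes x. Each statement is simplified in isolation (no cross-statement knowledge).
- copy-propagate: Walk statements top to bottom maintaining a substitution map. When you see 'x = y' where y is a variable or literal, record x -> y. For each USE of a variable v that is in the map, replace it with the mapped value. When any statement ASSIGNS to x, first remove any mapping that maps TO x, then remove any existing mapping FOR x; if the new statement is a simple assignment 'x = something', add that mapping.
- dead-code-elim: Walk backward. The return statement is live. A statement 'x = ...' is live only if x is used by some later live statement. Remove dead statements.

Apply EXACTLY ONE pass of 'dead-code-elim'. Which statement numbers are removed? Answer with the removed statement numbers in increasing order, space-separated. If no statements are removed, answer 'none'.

Backward liveness scan:
Stmt 1 'b = 1': KEEP (b is live); live-in = []
Stmt 2 'c = 6 + 2': DEAD (c not in live set ['b'])
Stmt 3 'z = b * 5': DEAD (z not in live set ['b'])
Stmt 4 'y = b': DEAD (y not in live set ['b'])
Stmt 5 'd = c': DEAD (d not in live set ['b'])
Stmt 6 'a = c + b': DEAD (a not in live set ['b'])
Stmt 7 'v = b + 0': KEEP (v is live); live-in = ['b']
Stmt 8 'return v': KEEP (return); live-in = ['v']
Removed statement numbers: [2, 3, 4, 5, 6]
Surviving IR:
  b = 1
  v = b + 0
  return v

Answer: 2 3 4 5 6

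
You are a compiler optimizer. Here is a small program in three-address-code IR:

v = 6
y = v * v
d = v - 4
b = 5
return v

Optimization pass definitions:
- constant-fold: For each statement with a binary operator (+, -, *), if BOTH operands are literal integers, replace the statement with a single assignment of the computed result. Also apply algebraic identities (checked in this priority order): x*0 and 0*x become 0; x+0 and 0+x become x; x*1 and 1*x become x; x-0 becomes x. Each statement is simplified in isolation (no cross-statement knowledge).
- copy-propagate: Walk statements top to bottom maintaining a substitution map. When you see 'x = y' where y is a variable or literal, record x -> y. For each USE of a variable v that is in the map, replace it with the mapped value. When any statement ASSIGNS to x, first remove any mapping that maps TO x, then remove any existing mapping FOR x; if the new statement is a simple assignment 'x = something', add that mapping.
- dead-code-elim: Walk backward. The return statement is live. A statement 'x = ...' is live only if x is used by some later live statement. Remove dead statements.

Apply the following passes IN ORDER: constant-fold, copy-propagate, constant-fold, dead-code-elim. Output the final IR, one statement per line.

Answer: return 6

Derivation:
Initial IR:
  v = 6
  y = v * v
  d = v - 4
  b = 5
  return v
After constant-fold (5 stmts):
  v = 6
  y = v * v
  d = v - 4
  b = 5
  return v
After copy-propagate (5 stmts):
  v = 6
  y = 6 * 6
  d = 6 - 4
  b = 5
  return 6
After constant-fold (5 stmts):
  v = 6
  y = 36
  d = 2
  b = 5
  return 6
After dead-code-elim (1 stmts):
  return 6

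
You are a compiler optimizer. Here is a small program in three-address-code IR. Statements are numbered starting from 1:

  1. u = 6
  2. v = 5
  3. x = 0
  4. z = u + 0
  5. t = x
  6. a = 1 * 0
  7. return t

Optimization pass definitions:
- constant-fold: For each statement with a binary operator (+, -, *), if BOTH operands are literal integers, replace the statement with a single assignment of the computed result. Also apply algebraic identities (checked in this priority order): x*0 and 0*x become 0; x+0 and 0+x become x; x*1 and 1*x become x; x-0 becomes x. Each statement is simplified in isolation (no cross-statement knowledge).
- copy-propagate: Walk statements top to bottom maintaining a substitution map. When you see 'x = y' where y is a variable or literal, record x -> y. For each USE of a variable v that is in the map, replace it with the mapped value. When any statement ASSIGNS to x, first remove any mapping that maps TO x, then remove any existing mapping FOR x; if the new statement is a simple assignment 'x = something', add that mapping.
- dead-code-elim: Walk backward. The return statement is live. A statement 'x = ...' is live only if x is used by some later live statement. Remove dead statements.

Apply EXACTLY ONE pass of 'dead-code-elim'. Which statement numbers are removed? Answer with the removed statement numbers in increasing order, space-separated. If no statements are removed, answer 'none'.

Backward liveness scan:
Stmt 1 'u = 6': DEAD (u not in live set [])
Stmt 2 'v = 5': DEAD (v not in live set [])
Stmt 3 'x = 0': KEEP (x is live); live-in = []
Stmt 4 'z = u + 0': DEAD (z not in live set ['x'])
Stmt 5 't = x': KEEP (t is live); live-in = ['x']
Stmt 6 'a = 1 * 0': DEAD (a not in live set ['t'])
Stmt 7 'return t': KEEP (return); live-in = ['t']
Removed statement numbers: [1, 2, 4, 6]
Surviving IR:
  x = 0
  t = x
  return t

Answer: 1 2 4 6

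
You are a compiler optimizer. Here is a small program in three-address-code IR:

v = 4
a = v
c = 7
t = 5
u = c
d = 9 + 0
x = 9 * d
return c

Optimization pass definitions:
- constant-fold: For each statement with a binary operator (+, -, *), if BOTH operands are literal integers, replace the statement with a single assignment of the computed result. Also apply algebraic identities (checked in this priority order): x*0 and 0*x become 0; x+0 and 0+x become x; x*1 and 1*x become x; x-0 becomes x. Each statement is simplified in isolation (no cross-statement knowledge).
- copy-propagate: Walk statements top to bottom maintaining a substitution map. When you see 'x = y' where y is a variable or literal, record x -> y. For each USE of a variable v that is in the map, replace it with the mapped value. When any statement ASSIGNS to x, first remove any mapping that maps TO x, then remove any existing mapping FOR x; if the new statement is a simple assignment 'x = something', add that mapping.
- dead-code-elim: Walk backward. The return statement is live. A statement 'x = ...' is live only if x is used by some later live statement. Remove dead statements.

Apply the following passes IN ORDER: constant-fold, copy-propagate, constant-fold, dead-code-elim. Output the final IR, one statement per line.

Initial IR:
  v = 4
  a = v
  c = 7
  t = 5
  u = c
  d = 9 + 0
  x = 9 * d
  return c
After constant-fold (8 stmts):
  v = 4
  a = v
  c = 7
  t = 5
  u = c
  d = 9
  x = 9 * d
  return c
After copy-propagate (8 stmts):
  v = 4
  a = 4
  c = 7
  t = 5
  u = 7
  d = 9
  x = 9 * 9
  return 7
After constant-fold (8 stmts):
  v = 4
  a = 4
  c = 7
  t = 5
  u = 7
  d = 9
  x = 81
  return 7
After dead-code-elim (1 stmts):
  return 7

Answer: return 7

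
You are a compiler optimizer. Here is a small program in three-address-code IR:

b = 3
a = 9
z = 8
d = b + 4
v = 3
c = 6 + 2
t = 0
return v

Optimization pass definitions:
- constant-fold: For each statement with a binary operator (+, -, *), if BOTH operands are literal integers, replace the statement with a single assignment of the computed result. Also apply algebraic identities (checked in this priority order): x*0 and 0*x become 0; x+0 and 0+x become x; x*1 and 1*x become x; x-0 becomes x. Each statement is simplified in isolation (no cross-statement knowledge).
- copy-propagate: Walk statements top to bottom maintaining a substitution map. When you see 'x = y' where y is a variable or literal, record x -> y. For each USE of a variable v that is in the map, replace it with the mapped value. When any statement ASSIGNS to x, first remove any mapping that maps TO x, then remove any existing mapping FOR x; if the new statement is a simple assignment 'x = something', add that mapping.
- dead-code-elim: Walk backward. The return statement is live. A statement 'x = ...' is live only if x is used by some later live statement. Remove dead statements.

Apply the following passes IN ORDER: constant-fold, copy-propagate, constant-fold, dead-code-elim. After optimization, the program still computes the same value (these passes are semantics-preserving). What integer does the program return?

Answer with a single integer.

Answer: 3

Derivation:
Initial IR:
  b = 3
  a = 9
  z = 8
  d = b + 4
  v = 3
  c = 6 + 2
  t = 0
  return v
After constant-fold (8 stmts):
  b = 3
  a = 9
  z = 8
  d = b + 4
  v = 3
  c = 8
  t = 0
  return v
After copy-propagate (8 stmts):
  b = 3
  a = 9
  z = 8
  d = 3 + 4
  v = 3
  c = 8
  t = 0
  return 3
After constant-fold (8 stmts):
  b = 3
  a = 9
  z = 8
  d = 7
  v = 3
  c = 8
  t = 0
  return 3
After dead-code-elim (1 stmts):
  return 3
Evaluate:
  b = 3  =>  b = 3
  a = 9  =>  a = 9
  z = 8  =>  z = 8
  d = b + 4  =>  d = 7
  v = 3  =>  v = 3
  c = 6 + 2  =>  c = 8
  t = 0  =>  t = 0
  return v = 3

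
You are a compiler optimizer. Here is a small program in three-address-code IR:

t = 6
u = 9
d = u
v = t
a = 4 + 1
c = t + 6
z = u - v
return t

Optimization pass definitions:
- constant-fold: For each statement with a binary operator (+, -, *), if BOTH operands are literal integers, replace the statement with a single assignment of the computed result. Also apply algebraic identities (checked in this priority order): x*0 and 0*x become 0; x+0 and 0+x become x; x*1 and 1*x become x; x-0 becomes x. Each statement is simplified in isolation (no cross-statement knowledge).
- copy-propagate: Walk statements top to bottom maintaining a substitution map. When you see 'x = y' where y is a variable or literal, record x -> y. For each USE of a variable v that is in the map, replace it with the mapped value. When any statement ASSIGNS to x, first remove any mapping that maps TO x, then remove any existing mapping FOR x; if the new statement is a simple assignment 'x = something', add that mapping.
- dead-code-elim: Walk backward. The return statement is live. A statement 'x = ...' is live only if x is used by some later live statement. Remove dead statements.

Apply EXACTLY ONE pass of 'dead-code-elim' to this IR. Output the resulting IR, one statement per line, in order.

Answer: t = 6
return t

Derivation:
Applying dead-code-elim statement-by-statement:
  [8] return t  -> KEEP (return); live=['t']
  [7] z = u - v  -> DEAD (z not live)
  [6] c = t + 6  -> DEAD (c not live)
  [5] a = 4 + 1  -> DEAD (a not live)
  [4] v = t  -> DEAD (v not live)
  [3] d = u  -> DEAD (d not live)
  [2] u = 9  -> DEAD (u not live)
  [1] t = 6  -> KEEP; live=[]
Result (2 stmts):
  t = 6
  return t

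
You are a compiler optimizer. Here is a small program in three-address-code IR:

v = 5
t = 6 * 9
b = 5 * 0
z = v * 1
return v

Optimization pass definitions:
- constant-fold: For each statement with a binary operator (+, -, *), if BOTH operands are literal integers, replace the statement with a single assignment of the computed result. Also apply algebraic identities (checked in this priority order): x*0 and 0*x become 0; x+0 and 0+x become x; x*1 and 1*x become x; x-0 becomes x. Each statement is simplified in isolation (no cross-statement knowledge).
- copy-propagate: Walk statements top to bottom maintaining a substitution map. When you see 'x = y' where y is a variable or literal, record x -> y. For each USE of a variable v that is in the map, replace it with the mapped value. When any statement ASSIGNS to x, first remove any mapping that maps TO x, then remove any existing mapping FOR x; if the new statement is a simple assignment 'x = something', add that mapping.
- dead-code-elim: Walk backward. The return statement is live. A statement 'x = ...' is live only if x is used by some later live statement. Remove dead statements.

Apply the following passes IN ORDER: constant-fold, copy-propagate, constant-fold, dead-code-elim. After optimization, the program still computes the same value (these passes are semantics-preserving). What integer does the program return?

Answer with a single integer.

Initial IR:
  v = 5
  t = 6 * 9
  b = 5 * 0
  z = v * 1
  return v
After constant-fold (5 stmts):
  v = 5
  t = 54
  b = 0
  z = v
  return v
After copy-propagate (5 stmts):
  v = 5
  t = 54
  b = 0
  z = 5
  return 5
After constant-fold (5 stmts):
  v = 5
  t = 54
  b = 0
  z = 5
  return 5
After dead-code-elim (1 stmts):
  return 5
Evaluate:
  v = 5  =>  v = 5
  t = 6 * 9  =>  t = 54
  b = 5 * 0  =>  b = 0
  z = v * 1  =>  z = 5
  return v = 5

Answer: 5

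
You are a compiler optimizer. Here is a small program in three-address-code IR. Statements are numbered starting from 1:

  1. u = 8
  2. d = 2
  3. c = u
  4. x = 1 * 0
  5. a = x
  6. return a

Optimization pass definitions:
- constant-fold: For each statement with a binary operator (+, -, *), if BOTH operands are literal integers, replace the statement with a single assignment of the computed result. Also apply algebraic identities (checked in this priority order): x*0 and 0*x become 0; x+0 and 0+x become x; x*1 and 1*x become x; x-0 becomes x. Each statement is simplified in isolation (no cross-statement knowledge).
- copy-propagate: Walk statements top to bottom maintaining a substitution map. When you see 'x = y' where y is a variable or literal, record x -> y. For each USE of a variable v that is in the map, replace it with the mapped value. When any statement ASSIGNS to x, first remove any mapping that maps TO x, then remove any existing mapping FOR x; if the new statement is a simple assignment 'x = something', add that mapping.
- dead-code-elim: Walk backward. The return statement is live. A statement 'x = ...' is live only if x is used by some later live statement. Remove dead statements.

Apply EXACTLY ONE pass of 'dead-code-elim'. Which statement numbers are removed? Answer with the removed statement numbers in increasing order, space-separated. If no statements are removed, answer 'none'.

Backward liveness scan:
Stmt 1 'u = 8': DEAD (u not in live set [])
Stmt 2 'd = 2': DEAD (d not in live set [])
Stmt 3 'c = u': DEAD (c not in live set [])
Stmt 4 'x = 1 * 0': KEEP (x is live); live-in = []
Stmt 5 'a = x': KEEP (a is live); live-in = ['x']
Stmt 6 'return a': KEEP (return); live-in = ['a']
Removed statement numbers: [1, 2, 3]
Surviving IR:
  x = 1 * 0
  a = x
  return a

Answer: 1 2 3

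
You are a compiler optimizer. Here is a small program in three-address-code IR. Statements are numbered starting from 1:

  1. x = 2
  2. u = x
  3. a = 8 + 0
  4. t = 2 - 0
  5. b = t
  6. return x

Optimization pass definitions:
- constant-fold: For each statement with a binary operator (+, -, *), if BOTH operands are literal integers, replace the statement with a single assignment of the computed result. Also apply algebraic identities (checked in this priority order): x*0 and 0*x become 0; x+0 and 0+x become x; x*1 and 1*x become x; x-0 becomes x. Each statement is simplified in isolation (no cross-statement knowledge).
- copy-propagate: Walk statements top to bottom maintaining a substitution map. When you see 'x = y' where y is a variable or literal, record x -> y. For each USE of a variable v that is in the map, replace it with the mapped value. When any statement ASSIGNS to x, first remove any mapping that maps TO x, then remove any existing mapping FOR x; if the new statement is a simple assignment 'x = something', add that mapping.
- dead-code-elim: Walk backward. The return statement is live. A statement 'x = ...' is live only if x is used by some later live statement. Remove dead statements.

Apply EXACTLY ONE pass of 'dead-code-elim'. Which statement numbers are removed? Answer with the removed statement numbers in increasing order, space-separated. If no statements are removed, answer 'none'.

Answer: 2 3 4 5

Derivation:
Backward liveness scan:
Stmt 1 'x = 2': KEEP (x is live); live-in = []
Stmt 2 'u = x': DEAD (u not in live set ['x'])
Stmt 3 'a = 8 + 0': DEAD (a not in live set ['x'])
Stmt 4 't = 2 - 0': DEAD (t not in live set ['x'])
Stmt 5 'b = t': DEAD (b not in live set ['x'])
Stmt 6 'return x': KEEP (return); live-in = ['x']
Removed statement numbers: [2, 3, 4, 5]
Surviving IR:
  x = 2
  return x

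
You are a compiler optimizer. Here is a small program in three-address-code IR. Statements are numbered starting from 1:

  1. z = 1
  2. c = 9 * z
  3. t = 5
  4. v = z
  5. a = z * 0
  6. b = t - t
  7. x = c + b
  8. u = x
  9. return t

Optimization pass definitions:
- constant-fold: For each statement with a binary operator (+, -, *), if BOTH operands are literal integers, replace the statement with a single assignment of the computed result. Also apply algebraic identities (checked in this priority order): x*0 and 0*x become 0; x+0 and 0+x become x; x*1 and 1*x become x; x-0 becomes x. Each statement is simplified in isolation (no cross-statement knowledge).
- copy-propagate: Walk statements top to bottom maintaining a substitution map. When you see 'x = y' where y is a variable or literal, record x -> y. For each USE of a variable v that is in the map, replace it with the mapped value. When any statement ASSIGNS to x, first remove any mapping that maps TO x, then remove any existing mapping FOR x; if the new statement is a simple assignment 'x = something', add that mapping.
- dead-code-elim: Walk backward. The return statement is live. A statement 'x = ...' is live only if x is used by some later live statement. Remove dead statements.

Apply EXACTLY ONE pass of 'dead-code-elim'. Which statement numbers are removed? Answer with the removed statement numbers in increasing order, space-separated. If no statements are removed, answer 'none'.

Backward liveness scan:
Stmt 1 'z = 1': DEAD (z not in live set [])
Stmt 2 'c = 9 * z': DEAD (c not in live set [])
Stmt 3 't = 5': KEEP (t is live); live-in = []
Stmt 4 'v = z': DEAD (v not in live set ['t'])
Stmt 5 'a = z * 0': DEAD (a not in live set ['t'])
Stmt 6 'b = t - t': DEAD (b not in live set ['t'])
Stmt 7 'x = c + b': DEAD (x not in live set ['t'])
Stmt 8 'u = x': DEAD (u not in live set ['t'])
Stmt 9 'return t': KEEP (return); live-in = ['t']
Removed statement numbers: [1, 2, 4, 5, 6, 7, 8]
Surviving IR:
  t = 5
  return t

Answer: 1 2 4 5 6 7 8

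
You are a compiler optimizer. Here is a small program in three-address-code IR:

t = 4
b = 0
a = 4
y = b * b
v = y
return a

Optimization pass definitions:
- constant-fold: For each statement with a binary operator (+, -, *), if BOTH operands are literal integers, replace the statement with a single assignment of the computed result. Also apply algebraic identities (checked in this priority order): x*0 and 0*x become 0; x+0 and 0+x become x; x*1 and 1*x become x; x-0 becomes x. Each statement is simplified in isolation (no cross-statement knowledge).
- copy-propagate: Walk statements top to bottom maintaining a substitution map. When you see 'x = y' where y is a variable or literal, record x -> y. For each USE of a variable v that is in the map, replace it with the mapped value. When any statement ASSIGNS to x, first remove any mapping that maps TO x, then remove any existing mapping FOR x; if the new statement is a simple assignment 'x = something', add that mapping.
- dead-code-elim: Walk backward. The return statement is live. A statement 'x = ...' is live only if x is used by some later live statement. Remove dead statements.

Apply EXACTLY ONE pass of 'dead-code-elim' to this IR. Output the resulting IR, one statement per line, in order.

Answer: a = 4
return a

Derivation:
Applying dead-code-elim statement-by-statement:
  [6] return a  -> KEEP (return); live=['a']
  [5] v = y  -> DEAD (v not live)
  [4] y = b * b  -> DEAD (y not live)
  [3] a = 4  -> KEEP; live=[]
  [2] b = 0  -> DEAD (b not live)
  [1] t = 4  -> DEAD (t not live)
Result (2 stmts):
  a = 4
  return a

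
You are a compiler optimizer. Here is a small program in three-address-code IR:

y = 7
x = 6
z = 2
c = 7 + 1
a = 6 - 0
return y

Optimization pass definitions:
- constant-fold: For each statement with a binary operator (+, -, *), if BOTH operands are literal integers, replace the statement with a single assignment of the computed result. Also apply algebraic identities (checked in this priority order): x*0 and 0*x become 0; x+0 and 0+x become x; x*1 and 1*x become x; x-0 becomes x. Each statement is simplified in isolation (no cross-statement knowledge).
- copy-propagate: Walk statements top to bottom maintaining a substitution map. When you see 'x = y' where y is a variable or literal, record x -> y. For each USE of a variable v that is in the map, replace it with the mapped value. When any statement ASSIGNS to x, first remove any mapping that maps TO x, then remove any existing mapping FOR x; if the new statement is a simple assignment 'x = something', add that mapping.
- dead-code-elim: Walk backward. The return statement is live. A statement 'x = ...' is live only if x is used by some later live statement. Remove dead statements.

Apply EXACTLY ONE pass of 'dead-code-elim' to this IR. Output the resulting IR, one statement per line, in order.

Applying dead-code-elim statement-by-statement:
  [6] return y  -> KEEP (return); live=['y']
  [5] a = 6 - 0  -> DEAD (a not live)
  [4] c = 7 + 1  -> DEAD (c not live)
  [3] z = 2  -> DEAD (z not live)
  [2] x = 6  -> DEAD (x not live)
  [1] y = 7  -> KEEP; live=[]
Result (2 stmts):
  y = 7
  return y

Answer: y = 7
return y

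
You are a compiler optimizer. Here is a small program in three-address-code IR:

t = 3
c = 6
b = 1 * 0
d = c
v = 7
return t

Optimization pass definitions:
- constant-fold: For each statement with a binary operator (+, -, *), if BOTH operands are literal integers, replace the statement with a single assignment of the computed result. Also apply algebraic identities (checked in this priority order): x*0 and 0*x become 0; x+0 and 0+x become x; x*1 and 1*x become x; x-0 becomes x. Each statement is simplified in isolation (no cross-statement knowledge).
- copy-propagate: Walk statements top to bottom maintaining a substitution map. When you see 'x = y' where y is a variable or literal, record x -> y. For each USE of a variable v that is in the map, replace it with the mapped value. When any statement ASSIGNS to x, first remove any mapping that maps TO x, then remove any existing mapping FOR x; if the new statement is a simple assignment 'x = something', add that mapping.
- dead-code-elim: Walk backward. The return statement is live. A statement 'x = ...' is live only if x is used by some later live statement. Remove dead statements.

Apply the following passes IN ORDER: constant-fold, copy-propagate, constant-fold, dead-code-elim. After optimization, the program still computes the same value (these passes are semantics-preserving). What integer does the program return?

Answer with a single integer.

Initial IR:
  t = 3
  c = 6
  b = 1 * 0
  d = c
  v = 7
  return t
After constant-fold (6 stmts):
  t = 3
  c = 6
  b = 0
  d = c
  v = 7
  return t
After copy-propagate (6 stmts):
  t = 3
  c = 6
  b = 0
  d = 6
  v = 7
  return 3
After constant-fold (6 stmts):
  t = 3
  c = 6
  b = 0
  d = 6
  v = 7
  return 3
After dead-code-elim (1 stmts):
  return 3
Evaluate:
  t = 3  =>  t = 3
  c = 6  =>  c = 6
  b = 1 * 0  =>  b = 0
  d = c  =>  d = 6
  v = 7  =>  v = 7
  return t = 3

Answer: 3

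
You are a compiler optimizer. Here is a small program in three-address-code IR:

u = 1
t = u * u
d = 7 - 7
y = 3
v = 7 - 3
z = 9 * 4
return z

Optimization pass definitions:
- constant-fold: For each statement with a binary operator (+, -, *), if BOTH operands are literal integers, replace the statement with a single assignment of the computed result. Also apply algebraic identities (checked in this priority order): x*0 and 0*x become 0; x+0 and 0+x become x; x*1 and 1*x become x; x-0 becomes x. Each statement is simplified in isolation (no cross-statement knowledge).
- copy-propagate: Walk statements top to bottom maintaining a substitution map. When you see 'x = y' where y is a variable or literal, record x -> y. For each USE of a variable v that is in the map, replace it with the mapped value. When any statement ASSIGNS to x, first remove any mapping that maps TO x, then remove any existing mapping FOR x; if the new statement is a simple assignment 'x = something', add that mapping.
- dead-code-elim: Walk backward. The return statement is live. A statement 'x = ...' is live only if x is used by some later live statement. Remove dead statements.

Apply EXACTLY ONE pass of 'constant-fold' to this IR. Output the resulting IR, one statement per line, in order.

Applying constant-fold statement-by-statement:
  [1] u = 1  (unchanged)
  [2] t = u * u  (unchanged)
  [3] d = 7 - 7  -> d = 0
  [4] y = 3  (unchanged)
  [5] v = 7 - 3  -> v = 4
  [6] z = 9 * 4  -> z = 36
  [7] return z  (unchanged)
Result (7 stmts):
  u = 1
  t = u * u
  d = 0
  y = 3
  v = 4
  z = 36
  return z

Answer: u = 1
t = u * u
d = 0
y = 3
v = 4
z = 36
return z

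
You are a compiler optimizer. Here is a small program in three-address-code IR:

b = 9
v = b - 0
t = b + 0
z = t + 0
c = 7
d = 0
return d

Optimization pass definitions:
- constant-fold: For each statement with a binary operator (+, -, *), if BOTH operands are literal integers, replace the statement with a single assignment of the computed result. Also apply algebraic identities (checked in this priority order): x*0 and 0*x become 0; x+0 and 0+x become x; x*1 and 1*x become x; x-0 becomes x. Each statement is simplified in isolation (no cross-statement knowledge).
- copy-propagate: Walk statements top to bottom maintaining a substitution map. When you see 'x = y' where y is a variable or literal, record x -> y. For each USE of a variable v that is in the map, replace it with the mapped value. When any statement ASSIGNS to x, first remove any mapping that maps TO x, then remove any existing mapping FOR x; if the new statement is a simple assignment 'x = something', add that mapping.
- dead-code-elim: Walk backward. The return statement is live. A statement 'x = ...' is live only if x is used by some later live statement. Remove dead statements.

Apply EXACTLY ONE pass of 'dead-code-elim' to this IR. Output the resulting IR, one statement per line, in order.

Applying dead-code-elim statement-by-statement:
  [7] return d  -> KEEP (return); live=['d']
  [6] d = 0  -> KEEP; live=[]
  [5] c = 7  -> DEAD (c not live)
  [4] z = t + 0  -> DEAD (z not live)
  [3] t = b + 0  -> DEAD (t not live)
  [2] v = b - 0  -> DEAD (v not live)
  [1] b = 9  -> DEAD (b not live)
Result (2 stmts):
  d = 0
  return d

Answer: d = 0
return d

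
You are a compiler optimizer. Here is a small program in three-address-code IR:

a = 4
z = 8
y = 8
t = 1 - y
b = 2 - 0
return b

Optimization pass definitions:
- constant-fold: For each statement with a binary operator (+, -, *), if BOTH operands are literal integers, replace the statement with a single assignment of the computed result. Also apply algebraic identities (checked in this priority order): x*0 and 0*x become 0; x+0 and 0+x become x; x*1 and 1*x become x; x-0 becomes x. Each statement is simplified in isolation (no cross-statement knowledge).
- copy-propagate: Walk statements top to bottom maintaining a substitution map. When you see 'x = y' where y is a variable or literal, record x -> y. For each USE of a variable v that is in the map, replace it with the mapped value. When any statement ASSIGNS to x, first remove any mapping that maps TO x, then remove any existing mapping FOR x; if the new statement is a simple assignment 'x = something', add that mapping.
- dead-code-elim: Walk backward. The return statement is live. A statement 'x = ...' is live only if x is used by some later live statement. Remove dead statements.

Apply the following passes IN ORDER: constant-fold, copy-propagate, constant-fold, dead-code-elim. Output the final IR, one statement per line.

Answer: return 2

Derivation:
Initial IR:
  a = 4
  z = 8
  y = 8
  t = 1 - y
  b = 2 - 0
  return b
After constant-fold (6 stmts):
  a = 4
  z = 8
  y = 8
  t = 1 - y
  b = 2
  return b
After copy-propagate (6 stmts):
  a = 4
  z = 8
  y = 8
  t = 1 - 8
  b = 2
  return 2
After constant-fold (6 stmts):
  a = 4
  z = 8
  y = 8
  t = -7
  b = 2
  return 2
After dead-code-elim (1 stmts):
  return 2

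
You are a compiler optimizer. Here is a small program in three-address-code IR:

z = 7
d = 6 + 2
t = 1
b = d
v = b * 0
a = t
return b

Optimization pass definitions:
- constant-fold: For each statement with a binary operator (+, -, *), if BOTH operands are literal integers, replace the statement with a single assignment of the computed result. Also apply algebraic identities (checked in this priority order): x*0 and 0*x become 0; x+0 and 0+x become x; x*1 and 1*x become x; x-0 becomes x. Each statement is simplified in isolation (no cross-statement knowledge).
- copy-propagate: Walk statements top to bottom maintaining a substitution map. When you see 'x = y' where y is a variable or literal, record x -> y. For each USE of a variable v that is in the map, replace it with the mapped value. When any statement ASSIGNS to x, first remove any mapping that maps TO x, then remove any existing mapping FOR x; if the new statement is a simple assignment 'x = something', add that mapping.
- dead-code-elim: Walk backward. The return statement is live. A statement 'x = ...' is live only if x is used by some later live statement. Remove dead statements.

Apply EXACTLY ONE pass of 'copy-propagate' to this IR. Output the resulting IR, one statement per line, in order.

Answer: z = 7
d = 6 + 2
t = 1
b = d
v = d * 0
a = 1
return d

Derivation:
Applying copy-propagate statement-by-statement:
  [1] z = 7  (unchanged)
  [2] d = 6 + 2  (unchanged)
  [3] t = 1  (unchanged)
  [4] b = d  (unchanged)
  [5] v = b * 0  -> v = d * 0
  [6] a = t  -> a = 1
  [7] return b  -> return d
Result (7 stmts):
  z = 7
  d = 6 + 2
  t = 1
  b = d
  v = d * 0
  a = 1
  return d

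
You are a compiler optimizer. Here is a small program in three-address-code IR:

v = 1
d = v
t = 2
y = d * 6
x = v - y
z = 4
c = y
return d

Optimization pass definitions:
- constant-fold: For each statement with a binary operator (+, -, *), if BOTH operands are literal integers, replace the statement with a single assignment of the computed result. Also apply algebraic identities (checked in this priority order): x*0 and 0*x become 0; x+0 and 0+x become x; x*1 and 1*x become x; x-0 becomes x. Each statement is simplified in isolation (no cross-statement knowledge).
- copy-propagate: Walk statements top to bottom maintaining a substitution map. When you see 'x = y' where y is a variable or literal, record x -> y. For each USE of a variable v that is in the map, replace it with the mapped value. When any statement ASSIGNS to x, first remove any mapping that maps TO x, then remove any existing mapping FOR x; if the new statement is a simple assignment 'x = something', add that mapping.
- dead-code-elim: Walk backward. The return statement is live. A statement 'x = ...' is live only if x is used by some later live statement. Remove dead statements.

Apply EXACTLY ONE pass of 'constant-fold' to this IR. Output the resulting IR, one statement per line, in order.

Applying constant-fold statement-by-statement:
  [1] v = 1  (unchanged)
  [2] d = v  (unchanged)
  [3] t = 2  (unchanged)
  [4] y = d * 6  (unchanged)
  [5] x = v - y  (unchanged)
  [6] z = 4  (unchanged)
  [7] c = y  (unchanged)
  [8] return d  (unchanged)
Result (8 stmts):
  v = 1
  d = v
  t = 2
  y = d * 6
  x = v - y
  z = 4
  c = y
  return d

Answer: v = 1
d = v
t = 2
y = d * 6
x = v - y
z = 4
c = y
return d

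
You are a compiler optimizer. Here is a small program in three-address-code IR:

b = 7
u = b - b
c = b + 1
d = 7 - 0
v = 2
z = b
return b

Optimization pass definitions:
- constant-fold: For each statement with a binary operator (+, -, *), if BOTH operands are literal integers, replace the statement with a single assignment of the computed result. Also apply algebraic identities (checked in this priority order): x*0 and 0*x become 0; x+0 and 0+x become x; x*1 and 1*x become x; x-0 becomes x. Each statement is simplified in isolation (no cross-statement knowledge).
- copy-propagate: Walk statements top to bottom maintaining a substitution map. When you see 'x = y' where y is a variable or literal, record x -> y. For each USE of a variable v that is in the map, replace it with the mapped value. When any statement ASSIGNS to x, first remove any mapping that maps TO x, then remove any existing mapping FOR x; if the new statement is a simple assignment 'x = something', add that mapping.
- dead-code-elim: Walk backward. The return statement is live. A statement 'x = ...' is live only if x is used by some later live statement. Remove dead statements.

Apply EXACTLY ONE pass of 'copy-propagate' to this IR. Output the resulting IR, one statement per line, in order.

Applying copy-propagate statement-by-statement:
  [1] b = 7  (unchanged)
  [2] u = b - b  -> u = 7 - 7
  [3] c = b + 1  -> c = 7 + 1
  [4] d = 7 - 0  (unchanged)
  [5] v = 2  (unchanged)
  [6] z = b  -> z = 7
  [7] return b  -> return 7
Result (7 stmts):
  b = 7
  u = 7 - 7
  c = 7 + 1
  d = 7 - 0
  v = 2
  z = 7
  return 7

Answer: b = 7
u = 7 - 7
c = 7 + 1
d = 7 - 0
v = 2
z = 7
return 7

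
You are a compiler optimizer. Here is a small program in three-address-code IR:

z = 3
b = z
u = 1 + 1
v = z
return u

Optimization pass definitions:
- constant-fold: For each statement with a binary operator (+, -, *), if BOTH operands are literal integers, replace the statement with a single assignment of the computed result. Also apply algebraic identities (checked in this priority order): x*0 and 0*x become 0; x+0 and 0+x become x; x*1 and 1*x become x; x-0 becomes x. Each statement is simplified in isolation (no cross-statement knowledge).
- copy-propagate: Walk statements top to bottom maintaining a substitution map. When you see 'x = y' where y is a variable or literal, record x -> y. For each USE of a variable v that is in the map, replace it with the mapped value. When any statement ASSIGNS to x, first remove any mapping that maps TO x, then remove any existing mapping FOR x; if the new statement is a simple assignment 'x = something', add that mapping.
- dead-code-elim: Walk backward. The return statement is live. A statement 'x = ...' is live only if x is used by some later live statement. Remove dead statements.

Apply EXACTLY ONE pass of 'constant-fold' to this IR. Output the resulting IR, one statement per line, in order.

Applying constant-fold statement-by-statement:
  [1] z = 3  (unchanged)
  [2] b = z  (unchanged)
  [3] u = 1 + 1  -> u = 2
  [4] v = z  (unchanged)
  [5] return u  (unchanged)
Result (5 stmts):
  z = 3
  b = z
  u = 2
  v = z
  return u

Answer: z = 3
b = z
u = 2
v = z
return u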